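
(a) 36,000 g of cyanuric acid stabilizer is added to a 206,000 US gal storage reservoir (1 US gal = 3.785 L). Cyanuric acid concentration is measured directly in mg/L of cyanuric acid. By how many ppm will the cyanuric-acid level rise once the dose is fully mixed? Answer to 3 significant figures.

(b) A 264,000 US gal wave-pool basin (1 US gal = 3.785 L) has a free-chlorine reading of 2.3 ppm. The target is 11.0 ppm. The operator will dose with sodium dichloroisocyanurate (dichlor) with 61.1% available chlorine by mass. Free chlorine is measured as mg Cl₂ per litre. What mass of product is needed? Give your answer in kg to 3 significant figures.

(a) 46.2 ppm; (b) 14.2 kg

(a) Volume: 206,000 US gal × 3.785 L/gal = 779,710 L.
(a) Rise: 36,000 g / 779,710 L × 1000 = 46.17 mg/L.

(b) Volume: 264,000 US gal × 3.785 L/gal = 999,240 L.
(b) Chlorine deficit: 11.0 − 2.3 = 8.7 ppm = 8.7 mg/L as Cl₂.
(b) Cl₂ equivalent needed: 8.7 mg/L × 999,240 L = 8,693,000 mg = 8693 g.
(b) Product at 61.1% available chlorine: 8693 / 0.611 = 14,230 g.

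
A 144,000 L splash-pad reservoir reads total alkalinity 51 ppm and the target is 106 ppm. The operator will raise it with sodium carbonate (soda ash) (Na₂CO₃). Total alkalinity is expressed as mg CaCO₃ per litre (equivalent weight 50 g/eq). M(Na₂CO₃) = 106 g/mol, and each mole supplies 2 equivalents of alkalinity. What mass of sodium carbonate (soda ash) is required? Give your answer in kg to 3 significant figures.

8.40 kg

Alkalinity to add: (106 − 51) = 55 mg/L as CaCO₃ × 144,000 L = 7920 g as CaCO₃.
Equivalents: 7920 g ÷ 50 g/eq = 158.4 eq.
Each mole of Na₂CO₃ supplies 2 eq, so 158.4 / 2 = 79.2 mol.
Mass: 79.2 mol × 106 g/mol = 8395 g.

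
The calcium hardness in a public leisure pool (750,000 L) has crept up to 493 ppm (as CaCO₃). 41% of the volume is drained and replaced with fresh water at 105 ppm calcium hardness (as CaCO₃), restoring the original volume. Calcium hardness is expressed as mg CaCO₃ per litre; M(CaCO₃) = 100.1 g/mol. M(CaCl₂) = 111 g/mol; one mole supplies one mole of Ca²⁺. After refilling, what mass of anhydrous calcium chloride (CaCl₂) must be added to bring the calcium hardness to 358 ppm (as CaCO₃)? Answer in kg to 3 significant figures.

20.0 kg

After draining 41% and refilling: 493 × 0.59 + 105 × 0.41 = 333.92 ppm.
Deficit to target: 358 − 333.92 = 24.08 mg/L.
As CaCO₃: 24.08 mg/L × 750,000 L = 18,060 g; ÷ 100.1 = 180.4 mol Ca²⁺.
Mass: 180.4 × 111 = 20,030 g.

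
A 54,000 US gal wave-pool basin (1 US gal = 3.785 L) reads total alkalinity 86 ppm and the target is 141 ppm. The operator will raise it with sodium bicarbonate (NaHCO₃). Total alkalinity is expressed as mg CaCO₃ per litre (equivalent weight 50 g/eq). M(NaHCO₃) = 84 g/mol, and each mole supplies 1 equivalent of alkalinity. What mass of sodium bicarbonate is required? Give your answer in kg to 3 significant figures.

Volume: 54,000 US gal × 3.785 L/gal = 204,390 L.
Alkalinity to add: (141 − 86) = 55 mg/L as CaCO₃ × 204,390 L = 11,240 g as CaCO₃.
Equivalents: 11,240 g ÷ 50 g/eq = 224.8 eq.
NaHCO₃ supplies 1 eq per mole → 224.8 mol.
Mass: 224.8 mol × 84 g/mol = 18,890 g.

18.9 kg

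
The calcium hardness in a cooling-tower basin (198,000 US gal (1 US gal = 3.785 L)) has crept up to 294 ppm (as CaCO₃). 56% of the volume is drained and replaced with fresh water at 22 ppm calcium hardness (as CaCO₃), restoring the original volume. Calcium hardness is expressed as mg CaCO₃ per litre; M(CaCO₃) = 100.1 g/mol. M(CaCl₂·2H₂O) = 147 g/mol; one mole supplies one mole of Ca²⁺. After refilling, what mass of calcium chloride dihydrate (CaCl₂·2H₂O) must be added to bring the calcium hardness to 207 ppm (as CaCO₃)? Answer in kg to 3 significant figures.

Volume: 198,000 US gal × 3.785 L/gal = 749,430 L.
After draining 56% and refilling: 294 × 0.44 + 22 × 0.56 = 141.68 ppm.
Deficit to target: 207 − 141.68 = 65.32 mg/L.
As CaCO₃: 65.32 mg/L × 749,430 L = 48,950 g; ÷ 100.1 = 489 mol Ca²⁺.
Mass: 489 × 147 = 71,890 g.

71.9 kg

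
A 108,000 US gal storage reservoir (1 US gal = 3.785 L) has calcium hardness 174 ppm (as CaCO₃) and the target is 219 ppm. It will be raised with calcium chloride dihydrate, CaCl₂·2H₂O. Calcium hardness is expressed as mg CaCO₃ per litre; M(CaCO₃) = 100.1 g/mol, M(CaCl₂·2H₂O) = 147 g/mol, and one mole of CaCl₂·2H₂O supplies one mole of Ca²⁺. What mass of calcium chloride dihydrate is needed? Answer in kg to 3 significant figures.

27.0 kg

Volume: 108,000 US gal × 3.785 L/gal = 408,780 L.
Hardness to add: (219 − 174) = 45 mg/L as CaCO₃ × 408,780 L = 18,400 g as CaCO₃.
Moles of Ca²⁺ (1 mol Ca²⁺ ≡ 1 mol CaCO₃): 18,400 / 100.1 g/mol = 183.8 mol.
Mass of CaCl₂·2H₂O: 183.8 × 147 = 27,010 g.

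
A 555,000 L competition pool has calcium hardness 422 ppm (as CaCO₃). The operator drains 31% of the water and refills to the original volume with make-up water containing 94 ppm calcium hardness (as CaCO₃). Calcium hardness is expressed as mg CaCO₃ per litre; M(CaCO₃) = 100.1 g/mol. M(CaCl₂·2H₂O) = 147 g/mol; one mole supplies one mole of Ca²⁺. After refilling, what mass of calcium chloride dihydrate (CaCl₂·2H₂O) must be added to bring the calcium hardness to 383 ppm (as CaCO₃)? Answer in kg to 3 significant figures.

51.1 kg

After draining 31% and refilling: 422 × 0.69 + 94 × 0.31 = 320.32 ppm.
Deficit to target: 383 − 320.32 = 62.68 mg/L.
As CaCO₃: 62.68 mg/L × 555,000 L = 34,790 g; ÷ 100.1 = 347.5 mol Ca²⁺.
Mass: 347.5 × 147 = 51,090 g.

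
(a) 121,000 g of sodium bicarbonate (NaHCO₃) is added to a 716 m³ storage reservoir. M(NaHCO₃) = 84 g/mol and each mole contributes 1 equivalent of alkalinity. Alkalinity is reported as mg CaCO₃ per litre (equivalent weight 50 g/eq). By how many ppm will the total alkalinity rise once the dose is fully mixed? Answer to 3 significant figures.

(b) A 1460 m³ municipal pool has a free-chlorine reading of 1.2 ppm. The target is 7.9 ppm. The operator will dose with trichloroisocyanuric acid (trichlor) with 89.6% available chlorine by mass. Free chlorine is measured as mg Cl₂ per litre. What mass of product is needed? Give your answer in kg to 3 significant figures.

(a) 101 ppm; (b) 10.9 kg

(a) Volume: 716 m³ = 716,000 L.
(a) Moles of NaHCO₃: 121,000 g ÷ 84 g/mol = 1440 mol → 1440 eq of alkalinity.
(a) As CaCO₃: 1440 eq × 50 g/eq = 72,020 g.
(a) Rise: 72,020 g / 716,000 L × 1000 = 100.6 mg/L.

(b) Volume: 1460 m³ = 1,460,000 L.
(b) Chlorine deficit: 7.9 − 1.2 = 6.7 ppm = 6.7 mg/L as Cl₂.
(b) Cl₂ equivalent needed: 6.7 mg/L × 1,460,000 L = 9,782,000 mg = 9782 g.
(b) Product at 89.6% available chlorine: 9782 / 0.896 = 10,920 g.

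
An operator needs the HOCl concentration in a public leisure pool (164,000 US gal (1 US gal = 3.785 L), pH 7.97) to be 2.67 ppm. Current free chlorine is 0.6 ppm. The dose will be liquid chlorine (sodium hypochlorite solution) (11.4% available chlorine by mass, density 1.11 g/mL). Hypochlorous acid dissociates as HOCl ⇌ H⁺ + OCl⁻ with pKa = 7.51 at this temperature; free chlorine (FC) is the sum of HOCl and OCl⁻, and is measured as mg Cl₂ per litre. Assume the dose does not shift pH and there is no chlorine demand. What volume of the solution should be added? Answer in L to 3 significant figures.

Volume: 164,000 US gal × 3.785 L/gal = 620,740 L.
[OCl⁻]/[HOCl] = 10^(pH − pKa) = 10^(7.97 − 7.51) = 2.884; fraction as HOCl = 1/(1 + 2.884) = 0.2575.
Free chlorine required for 2.67 ppm HOCl: 2.67 / 0.2575 = 10.37 ppm.
FC to add: 10.37 − 0.6 = 9.77 mg/L as Cl₂.
Cl₂ equivalent: 9.77 mg/L × 620,740 L = 6065 g.
Product at 11.4% available Cl: 6065 / 0.114 = 53,200 g.
Volume: 53,200 g ÷ 1.11 g/mL = 47,930 mL.

47.9 L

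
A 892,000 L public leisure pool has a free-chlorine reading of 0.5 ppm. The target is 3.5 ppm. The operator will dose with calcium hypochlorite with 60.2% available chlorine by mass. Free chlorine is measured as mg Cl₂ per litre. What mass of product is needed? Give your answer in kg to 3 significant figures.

4.45 kg

Chlorine deficit: 3.5 − 0.5 = 3 ppm = 3 mg/L as Cl₂.
Cl₂ equivalent needed: 3 mg/L × 892,000 L = 2,676,000 mg = 2676 g.
Product at 60.2% available chlorine: 2676 / 0.602 = 4445 g.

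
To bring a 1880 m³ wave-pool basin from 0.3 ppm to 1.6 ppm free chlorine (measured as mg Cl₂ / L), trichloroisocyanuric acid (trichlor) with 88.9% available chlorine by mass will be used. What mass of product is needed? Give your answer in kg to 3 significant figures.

2.75 kg

Volume: 1880 m³ = 1,880,000 L.
Chlorine deficit: 1.6 − 0.3 = 1.3 ppm = 1.3 mg/L as Cl₂.
Cl₂ equivalent needed: 1.3 mg/L × 1,880,000 L = 2,444,000 mg = 2444 g.
Product at 88.9% available chlorine: 2444 / 0.889 = 2749 g.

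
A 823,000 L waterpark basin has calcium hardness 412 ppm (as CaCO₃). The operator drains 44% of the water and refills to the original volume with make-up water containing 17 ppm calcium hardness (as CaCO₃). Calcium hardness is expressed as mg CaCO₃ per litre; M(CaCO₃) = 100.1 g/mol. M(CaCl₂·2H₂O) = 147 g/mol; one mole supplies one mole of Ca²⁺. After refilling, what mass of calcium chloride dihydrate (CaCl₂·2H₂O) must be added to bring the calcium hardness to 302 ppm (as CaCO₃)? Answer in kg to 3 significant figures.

After draining 44% and refilling: 412 × 0.56 + 17 × 0.44 = 238.2 ppm.
Deficit to target: 302 − 238.2 = 63.8 mg/L.
As CaCO₃: 63.8 mg/L × 823,000 L = 52,510 g; ÷ 100.1 = 524.5 mol Ca²⁺.
Mass: 524.5 × 147 = 77,110 g.

77.1 kg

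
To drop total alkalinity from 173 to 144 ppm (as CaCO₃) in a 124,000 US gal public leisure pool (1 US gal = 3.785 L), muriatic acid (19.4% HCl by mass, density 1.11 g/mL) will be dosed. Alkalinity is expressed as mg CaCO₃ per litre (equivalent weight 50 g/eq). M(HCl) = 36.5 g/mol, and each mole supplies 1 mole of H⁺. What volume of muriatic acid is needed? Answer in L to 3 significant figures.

46.1 L

Volume: 124,000 US gal × 3.785 L/gal = 469,340 L.
Alkalinity to neutralize: (173 − 144) = 29 mg/L as CaCO₃ × 469,340 L = 13,610 g as CaCO₃.
Equivalents of H⁺ required: 13,610 ÷ 50 g/eq = 272.2 eq = 272.2 mol HCl.
Mass of HCl: 272.2 × 36.5 = 9936 g.
Mass of 19.4% solution: 9936 / 0.194 = 51,220 g.
Volume: 51,220 g ÷ 1.11 g/mL = 46,140 mL.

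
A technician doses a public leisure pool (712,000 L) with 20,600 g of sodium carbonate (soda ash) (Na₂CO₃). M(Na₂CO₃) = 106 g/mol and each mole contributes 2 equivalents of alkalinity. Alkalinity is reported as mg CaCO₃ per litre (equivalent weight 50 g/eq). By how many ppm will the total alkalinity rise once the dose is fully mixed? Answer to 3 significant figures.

27.3 ppm

Moles of Na₂CO₃: 20,600 g ÷ 106 g/mol = 194.3 mol → 388.7 eq of alkalinity.
As CaCO₃: 388.7 eq × 50 g/eq = 19,430 g.
Rise: 19,430 g / 712,000 L × 1000 = 27.29 mg/L.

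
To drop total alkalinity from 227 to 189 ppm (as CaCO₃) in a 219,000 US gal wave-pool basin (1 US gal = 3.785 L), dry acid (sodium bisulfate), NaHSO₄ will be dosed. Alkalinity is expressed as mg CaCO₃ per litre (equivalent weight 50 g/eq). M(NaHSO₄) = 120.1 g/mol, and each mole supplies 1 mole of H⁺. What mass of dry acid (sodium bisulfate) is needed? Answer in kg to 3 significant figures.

Volume: 219,000 US gal × 3.785 L/gal = 828,915 L.
Alkalinity to neutralize: (227 − 189) = 38 mg/L as CaCO₃ × 828,915 L = 31,500 g as CaCO₃.
Equivalents of H⁺ required: 31,500 ÷ 50 g/eq = 630 eq = 630 mol NaHSO₄.
Mass of NaHSO₄: 630 × 120.1 = 75,660 g.

75.7 kg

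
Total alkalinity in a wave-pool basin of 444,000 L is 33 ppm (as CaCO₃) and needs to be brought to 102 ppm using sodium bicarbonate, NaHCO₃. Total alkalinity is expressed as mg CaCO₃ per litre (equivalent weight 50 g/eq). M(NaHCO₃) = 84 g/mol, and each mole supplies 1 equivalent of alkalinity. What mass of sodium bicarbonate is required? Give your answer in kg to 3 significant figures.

Alkalinity to add: (102 − 33) = 69 mg/L as CaCO₃ × 444,000 L = 30,640 g as CaCO₃.
Equivalents: 30,640 g ÷ 50 g/eq = 612.7 eq.
NaHCO₃ supplies 1 eq per mole → 612.7 mol.
Mass: 612.7 mol × 84 g/mol = 51,470 g.

51.5 kg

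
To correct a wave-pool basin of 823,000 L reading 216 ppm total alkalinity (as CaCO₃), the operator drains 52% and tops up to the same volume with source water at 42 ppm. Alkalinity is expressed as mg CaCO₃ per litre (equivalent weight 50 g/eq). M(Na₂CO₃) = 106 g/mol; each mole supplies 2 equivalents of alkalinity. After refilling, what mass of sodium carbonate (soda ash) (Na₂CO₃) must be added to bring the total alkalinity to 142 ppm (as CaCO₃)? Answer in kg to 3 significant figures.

14.4 kg

After draining 52% and refilling: 216 × 0.48 + 42 × 0.52 = 125.52 ppm.
Deficit to target: 142 − 125.52 = 16.48 mg/L.
As CaCO₃: 16.48 mg/L × 823,000 L = 13,560 g; ÷ 50 g/eq ÷ 2 = 135.6 mol Na₂CO₃.
Mass: 135.6 × 106 = 14,380 g.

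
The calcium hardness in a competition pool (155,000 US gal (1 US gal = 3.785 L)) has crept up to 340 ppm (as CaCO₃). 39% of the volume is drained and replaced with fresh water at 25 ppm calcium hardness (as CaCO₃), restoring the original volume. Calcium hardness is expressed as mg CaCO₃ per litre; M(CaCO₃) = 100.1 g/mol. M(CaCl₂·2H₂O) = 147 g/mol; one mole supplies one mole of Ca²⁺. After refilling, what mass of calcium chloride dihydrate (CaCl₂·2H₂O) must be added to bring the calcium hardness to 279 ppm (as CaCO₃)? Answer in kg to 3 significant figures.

53.3 kg

Volume: 155,000 US gal × 3.785 L/gal = 586,675 L.
After draining 39% and refilling: 340 × 0.61 + 25 × 0.39 = 217.15 ppm.
Deficit to target: 279 − 217.15 = 61.85 mg/L.
As CaCO₃: 61.85 mg/L × 586,675 L = 36,290 g; ÷ 100.1 = 362.5 mol Ca²⁺.
Mass: 362.5 × 147 = 53,290 g.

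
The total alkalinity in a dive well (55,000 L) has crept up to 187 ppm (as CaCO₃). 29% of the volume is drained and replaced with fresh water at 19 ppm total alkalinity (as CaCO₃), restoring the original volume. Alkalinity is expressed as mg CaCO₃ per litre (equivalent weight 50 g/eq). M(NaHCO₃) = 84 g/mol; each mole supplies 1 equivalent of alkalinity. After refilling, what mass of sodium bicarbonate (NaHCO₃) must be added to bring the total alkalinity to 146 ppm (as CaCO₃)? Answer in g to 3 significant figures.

After draining 29% and refilling: 187 × 0.71 + 19 × 0.29 = 138.28 ppm.
Deficit to target: 146 − 138.28 = 7.72 mg/L.
As CaCO₃: 7.72 mg/L × 55,000 L = 424.6 g; ÷ 50 g/eq ÷ 1 = 8.492 mol NaHCO₃.
Mass: 8.492 × 84 = 713.3 g.

713 g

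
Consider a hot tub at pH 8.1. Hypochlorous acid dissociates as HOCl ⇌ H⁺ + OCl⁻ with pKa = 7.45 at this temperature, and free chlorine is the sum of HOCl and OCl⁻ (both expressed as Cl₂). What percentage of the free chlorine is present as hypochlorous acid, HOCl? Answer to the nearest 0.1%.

18.3%

[OCl⁻]/[HOCl] = 10^(pH − pKa) = 10^(8.1 − 7.45) = 10^0.65 = 4.467.
Fraction as HOCl = 1 / (1 + 4.467) = 0.1829.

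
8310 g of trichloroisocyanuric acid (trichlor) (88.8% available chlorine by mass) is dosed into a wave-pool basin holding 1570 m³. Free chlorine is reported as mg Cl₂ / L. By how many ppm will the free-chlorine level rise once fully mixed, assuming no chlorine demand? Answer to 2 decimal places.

4.70 ppm

Volume: 1570 m³ = 1,570,000 L.
Available chlorine delivered: 8310 g × 0.888 = 7379 g as Cl₂.
Concentration rise: 7379 g / 1,570,000 L = 4.7 mg/L = 4.70 ppm.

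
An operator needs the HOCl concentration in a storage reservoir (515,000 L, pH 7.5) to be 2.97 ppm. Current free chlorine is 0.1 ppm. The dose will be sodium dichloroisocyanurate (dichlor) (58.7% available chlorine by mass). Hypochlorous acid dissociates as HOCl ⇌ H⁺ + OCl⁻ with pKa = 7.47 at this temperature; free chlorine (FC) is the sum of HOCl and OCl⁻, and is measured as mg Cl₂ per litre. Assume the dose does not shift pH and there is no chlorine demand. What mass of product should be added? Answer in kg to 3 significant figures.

[OCl⁻]/[HOCl] = 10^(pH − pKa) = 10^(7.5 − 7.47) = 1.072; fraction as HOCl = 1/(1 + 1.072) = 0.4827.
Free chlorine required for 2.97 ppm HOCl: 2.97 / 0.4827 = 6.152 ppm.
FC to add: 6.152 − 0.1 = 6.052 mg/L as Cl₂.
Cl₂ equivalent: 6.052 mg/L × 515,000 L = 3117 g.
Product at 58.7% available Cl: 3117 / 0.587 = 5310 g.

5.31 kg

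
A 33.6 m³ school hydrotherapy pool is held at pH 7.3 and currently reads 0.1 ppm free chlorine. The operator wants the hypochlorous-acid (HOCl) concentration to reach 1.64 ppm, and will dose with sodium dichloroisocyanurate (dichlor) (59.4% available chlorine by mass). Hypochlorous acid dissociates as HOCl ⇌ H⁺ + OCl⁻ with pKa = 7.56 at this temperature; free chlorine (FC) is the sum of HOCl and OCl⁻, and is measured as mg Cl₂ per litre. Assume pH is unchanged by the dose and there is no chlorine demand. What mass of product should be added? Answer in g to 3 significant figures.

138 g

Volume: 33.6 m³ = 33,600 L.
[OCl⁻]/[HOCl] = 10^(pH − pKa) = 10^(7.3 − 7.56) = 0.5495; fraction as HOCl = 1/(1 + 0.5495) = 0.6454.
Free chlorine required for 1.64 ppm HOCl: 1.64 / 0.6454 = 2.541 ppm.
FC to add: 2.541 − 0.1 = 2.441 mg/L as Cl₂.
Cl₂ equivalent: 2.441 mg/L × 33,600 L = 82.03 g.
Product at 59.4% available Cl: 82.03 / 0.594 = 138.1 g.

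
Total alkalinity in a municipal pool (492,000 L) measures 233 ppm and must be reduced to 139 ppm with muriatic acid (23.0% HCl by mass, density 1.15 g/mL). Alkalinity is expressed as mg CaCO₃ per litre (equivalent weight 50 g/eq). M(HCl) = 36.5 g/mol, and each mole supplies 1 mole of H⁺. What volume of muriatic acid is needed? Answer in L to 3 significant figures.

Alkalinity to neutralize: (233 − 139) = 94 mg/L as CaCO₃ × 492,000 L = 46,250 g as CaCO₃.
Equivalents of H⁺ required: 46,250 ÷ 50 g/eq = 925 eq = 925 mol HCl.
Mass of HCl: 925 × 36.5 = 33,760 g.
Mass of 23.0% solution: 33,760 / 0.23 = 146,800 g.
Volume: 146,800 g ÷ 1.15 g/mL = 127,600 mL.

128 L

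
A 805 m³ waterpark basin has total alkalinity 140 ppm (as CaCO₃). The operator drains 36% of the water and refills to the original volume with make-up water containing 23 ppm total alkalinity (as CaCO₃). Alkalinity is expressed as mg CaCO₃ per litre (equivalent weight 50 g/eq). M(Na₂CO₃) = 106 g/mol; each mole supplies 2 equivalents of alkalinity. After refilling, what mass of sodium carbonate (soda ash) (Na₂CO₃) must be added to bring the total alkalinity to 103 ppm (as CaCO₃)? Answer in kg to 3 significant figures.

4.37 kg

Volume: 805 m³ = 805,000 L.
After draining 36% and refilling: 140 × 0.64 + 23 × 0.36 = 97.88 ppm.
Deficit to target: 103 − 97.88 = 5.12 mg/L.
As CaCO₃: 5.12 mg/L × 805,000 L = 4122 g; ÷ 50 g/eq ÷ 2 = 41.22 mol Na₂CO₃.
Mass: 41.22 × 106 = 4369 g.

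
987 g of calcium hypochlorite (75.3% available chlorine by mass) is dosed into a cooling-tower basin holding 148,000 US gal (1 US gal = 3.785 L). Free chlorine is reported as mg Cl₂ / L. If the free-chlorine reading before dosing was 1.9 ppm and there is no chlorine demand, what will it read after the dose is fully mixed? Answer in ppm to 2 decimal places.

3.23 ppm

Volume: 148,000 US gal × 3.785 L/gal = 560,180 L.
Available chlorine delivered: 987 g × 0.753 = 743.2 g as Cl₂.
Concentration rise: 743.2 g / 560,180 L = 1.327 mg/L = 1.33 ppm.
Final FC: 1.9 + 1.33 = 3.23 ppm.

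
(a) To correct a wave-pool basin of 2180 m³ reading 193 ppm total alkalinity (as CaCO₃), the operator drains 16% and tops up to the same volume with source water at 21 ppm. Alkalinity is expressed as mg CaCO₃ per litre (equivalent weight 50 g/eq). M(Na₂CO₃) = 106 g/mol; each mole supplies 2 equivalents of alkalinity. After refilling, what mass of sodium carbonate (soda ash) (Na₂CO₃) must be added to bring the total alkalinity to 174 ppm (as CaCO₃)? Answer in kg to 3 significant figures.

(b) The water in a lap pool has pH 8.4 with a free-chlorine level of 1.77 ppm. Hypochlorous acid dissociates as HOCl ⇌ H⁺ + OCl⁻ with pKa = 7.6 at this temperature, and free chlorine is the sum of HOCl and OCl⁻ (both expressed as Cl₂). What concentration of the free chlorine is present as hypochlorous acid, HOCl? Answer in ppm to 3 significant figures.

(a) 19.7 kg; (b) 0.242 ppm

(a) Volume: 2180 m³ = 2,180,000 L.
(a) After draining 16% and refilling: 193 × 0.84 + 21 × 0.16 = 165.48 ppm.
(a) Deficit to target: 174 − 165.48 = 8.52 mg/L.
(a) As CaCO₃: 8.52 mg/L × 2,180,000 L = 18,570 g; ÷ 50 g/eq ÷ 2 = 185.7 mol Na₂CO₃.
(a) Mass: 185.7 × 106 = 19,690 g.

(b) [OCl⁻]/[HOCl] = 10^(pH − pKa) = 10^(8.4 − 7.6) = 10^0.80 = 6.31.
(b) Fraction as HOCl = 1 / (1 + 6.31) = 0.1368.
(b) HOCl = 0.1368 × 1.77 ppm = 0.2421 ppm.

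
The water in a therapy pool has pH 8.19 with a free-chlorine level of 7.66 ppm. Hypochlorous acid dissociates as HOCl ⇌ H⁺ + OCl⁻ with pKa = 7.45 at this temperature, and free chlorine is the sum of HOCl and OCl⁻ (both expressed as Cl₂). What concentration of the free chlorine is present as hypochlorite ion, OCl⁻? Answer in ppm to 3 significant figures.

6.48 ppm

[OCl⁻]/[HOCl] = 10^(pH − pKa) = 10^(8.19 − 7.45) = 10^0.74 = 5.495.
Fraction as HOCl = 1 / (1 + 5.495) = 0.154.
OCl⁻ = (1 − 0.154) × 7.66 ppm = 6.481 ppm.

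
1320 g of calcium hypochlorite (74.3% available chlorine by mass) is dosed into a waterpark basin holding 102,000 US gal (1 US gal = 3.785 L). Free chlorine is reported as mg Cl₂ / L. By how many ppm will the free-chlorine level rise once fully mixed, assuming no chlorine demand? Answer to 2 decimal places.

2.54 ppm

Volume: 102,000 US gal × 3.785 L/gal = 386,070 L.
Available chlorine delivered: 1320 g × 0.743 = 980.8 g as Cl₂.
Concentration rise: 980.8 g / 386,070 L = 2.54 mg/L = 2.54 ppm.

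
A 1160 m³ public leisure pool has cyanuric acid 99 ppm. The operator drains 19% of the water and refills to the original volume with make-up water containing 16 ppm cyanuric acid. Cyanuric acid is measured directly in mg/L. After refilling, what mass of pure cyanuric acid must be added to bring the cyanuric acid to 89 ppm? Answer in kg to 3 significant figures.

Volume: 1160 m³ = 1,160,000 L.
After draining 19% and refilling: 99 × 0.81 + 16 × 0.19 = 83.23 ppm.
Deficit to target: 89 − 83.23 = 5.77 mg/L.
Mass: 5.77 mg/L × 1,160,000 L = 6693 g cyanuric acid.

6.69 kg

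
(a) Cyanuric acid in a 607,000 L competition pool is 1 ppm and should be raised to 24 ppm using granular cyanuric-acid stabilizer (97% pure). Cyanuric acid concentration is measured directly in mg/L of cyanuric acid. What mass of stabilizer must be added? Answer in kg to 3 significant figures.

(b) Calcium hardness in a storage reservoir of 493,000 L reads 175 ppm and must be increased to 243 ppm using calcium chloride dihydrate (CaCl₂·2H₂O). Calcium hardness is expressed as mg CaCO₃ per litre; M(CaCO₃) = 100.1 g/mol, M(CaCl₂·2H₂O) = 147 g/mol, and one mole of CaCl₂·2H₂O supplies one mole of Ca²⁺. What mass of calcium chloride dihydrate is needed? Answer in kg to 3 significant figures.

(a) 14.4 kg; (b) 49.2 kg

(a) CYA to add: (24 − 1) = 23 mg/L × 607,000 L = 13,960 g cyanuric acid.
(a) At 97% purity: 13,960 / 0.97 = 14,390 g product.

(b) Hardness to add: (243 − 175) = 68 mg/L as CaCO₃ × 493,000 L = 33,520 g as CaCO₃.
(b) Moles of Ca²⁺ (1 mol Ca²⁺ ≡ 1 mol CaCO₃): 33,520 / 100.1 g/mol = 334.9 mol.
(b) Mass of CaCl₂·2H₂O: 334.9 × 147 = 49,230 g.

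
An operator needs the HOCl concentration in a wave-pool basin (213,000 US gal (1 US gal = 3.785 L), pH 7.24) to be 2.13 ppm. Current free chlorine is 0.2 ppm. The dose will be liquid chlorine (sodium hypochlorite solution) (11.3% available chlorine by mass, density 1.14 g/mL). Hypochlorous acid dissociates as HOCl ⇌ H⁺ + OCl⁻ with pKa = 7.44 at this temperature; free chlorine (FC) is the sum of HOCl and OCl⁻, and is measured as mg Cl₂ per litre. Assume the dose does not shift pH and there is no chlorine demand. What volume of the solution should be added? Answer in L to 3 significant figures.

20.5 L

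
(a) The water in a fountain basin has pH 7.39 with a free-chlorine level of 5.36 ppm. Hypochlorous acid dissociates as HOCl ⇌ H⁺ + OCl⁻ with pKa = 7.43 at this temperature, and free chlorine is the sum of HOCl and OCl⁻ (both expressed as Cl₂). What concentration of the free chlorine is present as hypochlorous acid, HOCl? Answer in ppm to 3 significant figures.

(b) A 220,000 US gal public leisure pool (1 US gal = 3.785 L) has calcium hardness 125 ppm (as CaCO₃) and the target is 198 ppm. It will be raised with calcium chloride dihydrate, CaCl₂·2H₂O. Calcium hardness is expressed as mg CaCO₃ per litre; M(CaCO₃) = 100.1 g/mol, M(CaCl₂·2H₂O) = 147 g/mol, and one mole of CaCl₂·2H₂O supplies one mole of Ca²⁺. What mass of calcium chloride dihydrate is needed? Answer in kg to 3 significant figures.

(a) [OCl⁻]/[HOCl] = 10^(pH − pKa) = 10^(7.39 − 7.43) = 10^-0.04 = 0.912.
(a) Fraction as HOCl = 1 / (1 + 0.912) = 0.523.
(a) HOCl = 0.523 × 5.36 ppm = 2.803 ppm.

(b) Volume: 220,000 US gal × 3.785 L/gal = 832,700 L.
(b) Hardness to add: (198 − 125) = 73 mg/L as CaCO₃ × 832,700 L = 60,790 g as CaCO₃.
(b) Moles of Ca²⁺ (1 mol Ca²⁺ ≡ 1 mol CaCO₃): 60,790 / 100.1 g/mol = 607.3 mol.
(b) Mass of CaCl₂·2H₂O: 607.3 × 147 = 89,270 g.

(a) 2.80 ppm; (b) 89.3 kg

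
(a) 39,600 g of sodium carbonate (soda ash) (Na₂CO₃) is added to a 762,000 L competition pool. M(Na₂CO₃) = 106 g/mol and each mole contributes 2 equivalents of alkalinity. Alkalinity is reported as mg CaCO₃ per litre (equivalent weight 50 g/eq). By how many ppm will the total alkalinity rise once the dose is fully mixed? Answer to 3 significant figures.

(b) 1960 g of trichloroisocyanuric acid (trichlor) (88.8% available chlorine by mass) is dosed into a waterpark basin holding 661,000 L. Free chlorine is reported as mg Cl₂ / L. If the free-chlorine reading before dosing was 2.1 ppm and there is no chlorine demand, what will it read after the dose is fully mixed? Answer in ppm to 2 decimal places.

(a) 49.0 ppm; (b) 4.73 ppm

(a) Moles of Na₂CO₃: 39,600 g ÷ 106 g/mol = 373.6 mol → 747.2 eq of alkalinity.
(a) As CaCO₃: 747.2 eq × 50 g/eq = 37,360 g.
(a) Rise: 37,360 g / 762,000 L × 1000 = 49.03 mg/L.

(b) Available chlorine delivered: 1960 g × 0.888 = 1740 g as Cl₂.
(b) Concentration rise: 1740 g / 661,000 L = 2.633 mg/L = 2.63 ppm.
(b) Final FC: 2.1 + 2.63 = 4.73 ppm.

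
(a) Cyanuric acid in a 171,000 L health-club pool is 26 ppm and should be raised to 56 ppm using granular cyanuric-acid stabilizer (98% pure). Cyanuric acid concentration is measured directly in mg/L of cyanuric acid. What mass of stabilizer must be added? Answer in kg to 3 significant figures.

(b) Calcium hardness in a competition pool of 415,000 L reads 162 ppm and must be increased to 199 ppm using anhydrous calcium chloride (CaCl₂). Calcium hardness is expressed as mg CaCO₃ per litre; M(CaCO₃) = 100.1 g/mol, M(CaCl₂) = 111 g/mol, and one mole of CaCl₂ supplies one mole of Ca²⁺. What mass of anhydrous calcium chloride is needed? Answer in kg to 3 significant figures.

(a) CYA to add: (56 − 26) = 30 mg/L × 171,000 L = 5130 g cyanuric acid.
(a) At 98% purity: 5130 / 0.98 = 5235 g product.

(b) Hardness to add: (199 − 162) = 37 mg/L as CaCO₃ × 415,000 L = 15,360 g as CaCO₃.
(b) Moles of Ca²⁺ (1 mol Ca²⁺ ≡ 1 mol CaCO₃): 15,360 / 100.1 g/mol = 153.4 mol.
(b) Mass of CaCl₂: 153.4 × 111 = 17,030 g.

(a) 5.23 kg; (b) 17.0 kg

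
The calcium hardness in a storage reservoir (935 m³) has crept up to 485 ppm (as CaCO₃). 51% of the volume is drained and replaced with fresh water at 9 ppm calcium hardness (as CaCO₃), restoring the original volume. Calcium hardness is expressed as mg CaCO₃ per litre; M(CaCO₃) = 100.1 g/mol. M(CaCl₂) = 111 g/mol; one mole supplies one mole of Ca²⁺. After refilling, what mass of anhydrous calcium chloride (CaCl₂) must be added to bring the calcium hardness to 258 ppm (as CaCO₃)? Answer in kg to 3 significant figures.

Volume: 935 m³ = 935,000 L.
After draining 51% and refilling: 485 × 0.49 + 9 × 0.51 = 242.24 ppm.
Deficit to target: 258 − 242.24 = 15.76 mg/L.
As CaCO₃: 15.76 mg/L × 935,000 L = 14,740 g; ÷ 100.1 = 147.2 mol Ca²⁺.
Mass: 147.2 × 111 = 16,340 g.

16.3 kg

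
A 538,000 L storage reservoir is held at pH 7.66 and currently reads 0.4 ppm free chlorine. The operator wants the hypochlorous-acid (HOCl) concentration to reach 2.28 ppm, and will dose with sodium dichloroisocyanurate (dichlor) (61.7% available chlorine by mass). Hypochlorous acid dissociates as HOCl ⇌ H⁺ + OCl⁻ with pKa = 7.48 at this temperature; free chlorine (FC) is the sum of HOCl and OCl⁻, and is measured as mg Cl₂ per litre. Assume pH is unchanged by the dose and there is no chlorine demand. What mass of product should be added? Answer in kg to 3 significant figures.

[OCl⁻]/[HOCl] = 10^(pH − pKa) = 10^(7.66 − 7.48) = 1.514; fraction as HOCl = 1/(1 + 1.514) = 0.3978.
Free chlorine required for 2.28 ppm HOCl: 2.28 / 0.3978 = 5.731 ppm.
FC to add: 5.731 − 0.4 = 5.331 mg/L as Cl₂.
Cl₂ equivalent: 5.331 mg/L × 538,000 L = 2868 g.
Product at 61.7% available Cl: 2868 / 0.617 = 4648 g.

4.65 kg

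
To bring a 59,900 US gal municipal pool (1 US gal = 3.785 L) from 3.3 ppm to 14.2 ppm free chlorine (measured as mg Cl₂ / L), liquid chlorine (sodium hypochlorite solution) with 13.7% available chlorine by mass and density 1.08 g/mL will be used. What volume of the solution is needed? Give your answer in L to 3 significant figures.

Volume: 59,900 US gal × 3.785 L/gal = 226,722 L.
Chlorine deficit: 14.2 − 3.3 = 10.9 ppm = 10.9 mg/L as Cl₂.
Cl₂ equivalent needed: 10.9 mg/L × 226,722 L = 2,471,000 mg = 2471 g.
Product at 13.7% available chlorine: 2471 / 0.137 = 18,040 g.
Volume at density 1.08 g/mL: 18,040 g ÷ 1.08 g/mL = 16,700 mL.

16.7 L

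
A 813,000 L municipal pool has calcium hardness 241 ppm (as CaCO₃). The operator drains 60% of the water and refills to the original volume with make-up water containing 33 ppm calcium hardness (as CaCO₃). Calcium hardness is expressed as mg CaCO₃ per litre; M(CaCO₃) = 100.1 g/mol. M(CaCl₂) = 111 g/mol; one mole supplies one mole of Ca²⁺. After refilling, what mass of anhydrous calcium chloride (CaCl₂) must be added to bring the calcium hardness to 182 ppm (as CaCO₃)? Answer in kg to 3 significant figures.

59.3 kg

After draining 60% and refilling: 241 × 0.40 + 33 × 0.60 = 116.2 ppm.
Deficit to target: 182 − 116.2 = 65.8 mg/L.
As CaCO₃: 65.8 mg/L × 813,000 L = 53,500 g; ÷ 100.1 = 534.4 mol Ca²⁺.
Mass: 534.4 × 111 = 59,320 g.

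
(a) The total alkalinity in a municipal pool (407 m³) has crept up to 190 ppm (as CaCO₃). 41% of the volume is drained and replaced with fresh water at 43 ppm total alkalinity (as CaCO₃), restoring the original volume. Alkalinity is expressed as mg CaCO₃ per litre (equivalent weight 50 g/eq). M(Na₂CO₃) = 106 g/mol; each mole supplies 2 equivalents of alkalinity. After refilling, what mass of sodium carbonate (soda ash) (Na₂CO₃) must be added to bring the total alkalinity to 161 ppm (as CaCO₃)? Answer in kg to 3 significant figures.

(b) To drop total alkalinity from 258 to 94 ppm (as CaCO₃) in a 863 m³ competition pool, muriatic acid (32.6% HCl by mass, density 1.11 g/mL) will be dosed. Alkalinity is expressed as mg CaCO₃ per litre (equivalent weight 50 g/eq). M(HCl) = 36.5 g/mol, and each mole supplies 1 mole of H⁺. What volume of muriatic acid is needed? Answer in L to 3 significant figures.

(a) 13.5 kg; (b) 286 L

(a) Volume: 407 m³ = 407,000 L.
(a) After draining 41% and refilling: 190 × 0.59 + 43 × 0.41 = 129.73 ppm.
(a) Deficit to target: 161 − 129.73 = 31.27 mg/L.
(a) As CaCO₃: 31.27 mg/L × 407,000 L = 12,730 g; ÷ 50 g/eq ÷ 2 = 127.3 mol Na₂CO₃.
(a) Mass: 127.3 × 106 = 13,490 g.

(b) Volume: 863 m³ = 863,000 L.
(b) Alkalinity to neutralize: (258 − 94) = 164 mg/L as CaCO₃ × 863,000 L = 141,500 g as CaCO₃.
(b) Equivalents of H⁺ required: 141,500 ÷ 50 g/eq = 2831 eq = 2831 mol HCl.
(b) Mass of HCl: 2831 × 36.5 = 103,300 g.
(b) Mass of 32.6% solution: 103,300 / 0.326 = 316,900 g.
(b) Volume: 316,900 g ÷ 1.11 g/mL = 285,500 mL.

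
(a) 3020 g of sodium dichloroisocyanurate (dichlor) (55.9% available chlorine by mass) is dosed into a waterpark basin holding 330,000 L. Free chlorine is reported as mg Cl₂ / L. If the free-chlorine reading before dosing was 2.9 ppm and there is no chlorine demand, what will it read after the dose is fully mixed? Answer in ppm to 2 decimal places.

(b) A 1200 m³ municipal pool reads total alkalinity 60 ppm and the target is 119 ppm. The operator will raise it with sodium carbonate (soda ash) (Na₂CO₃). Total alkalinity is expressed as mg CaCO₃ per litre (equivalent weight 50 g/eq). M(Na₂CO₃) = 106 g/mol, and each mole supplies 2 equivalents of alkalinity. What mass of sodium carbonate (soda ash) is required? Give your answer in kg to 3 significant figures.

(a) Available chlorine delivered: 3020 g × 0.559 = 1688 g as Cl₂.
(a) Concentration rise: 1688 g / 330,000 L = 5.116 mg/L = 5.12 ppm.
(a) Final FC: 2.9 + 5.12 = 8.02 ppm.

(b) Volume: 1200 m³ = 1,200,000 L.
(b) Alkalinity to add: (119 − 60) = 59 mg/L as CaCO₃ × 1,200,000 L = 70,800 g as CaCO₃.
(b) Equivalents: 70,800 g ÷ 50 g/eq = 1416 eq.
(b) Each mole of Na₂CO₃ supplies 2 eq, so 1416 / 2 = 708 mol.
(b) Mass: 708 mol × 106 g/mol = 75,050 g.

(a) 8.02 ppm; (b) 75.0 kg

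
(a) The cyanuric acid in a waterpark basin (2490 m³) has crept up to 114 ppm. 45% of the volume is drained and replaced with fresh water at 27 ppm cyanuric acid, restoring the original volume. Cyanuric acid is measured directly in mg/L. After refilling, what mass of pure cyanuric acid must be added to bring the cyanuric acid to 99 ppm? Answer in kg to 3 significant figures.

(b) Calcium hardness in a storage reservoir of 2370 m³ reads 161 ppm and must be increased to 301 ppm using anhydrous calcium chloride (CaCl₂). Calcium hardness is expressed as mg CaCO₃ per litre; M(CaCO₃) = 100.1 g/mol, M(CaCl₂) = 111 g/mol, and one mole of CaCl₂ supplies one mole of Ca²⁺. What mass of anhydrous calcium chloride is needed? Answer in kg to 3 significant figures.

(a) Volume: 2490 m³ = 2,490,000 L.
(a) After draining 45% and refilling: 114 × 0.55 + 27 × 0.45 = 74.85 ppm.
(a) Deficit to target: 99 − 74.85 = 24.15 mg/L.
(a) Mass: 24.15 mg/L × 2,490,000 L = 60,130 g cyanuric acid.

(b) Volume: 2370 m³ = 2,370,000 L.
(b) Hardness to add: (301 − 161) = 140 mg/L as CaCO₃ × 2,370,000 L = 331,800 g as CaCO₃.
(b) Moles of Ca²⁺ (1 mol Ca²⁺ ≡ 1 mol CaCO₃): 331,800 / 100.1 g/mol = 3315 mol.
(b) Mass of CaCl₂: 3315 × 111 = 367,900 g.

(a) 60.1 kg; (b) 368 kg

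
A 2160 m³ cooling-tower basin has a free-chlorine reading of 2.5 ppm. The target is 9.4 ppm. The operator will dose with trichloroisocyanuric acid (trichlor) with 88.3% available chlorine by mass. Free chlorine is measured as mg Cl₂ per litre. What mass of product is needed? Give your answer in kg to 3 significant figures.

Volume: 2160 m³ = 2,160,000 L.
Chlorine deficit: 9.4 − 2.5 = 6.9 ppm = 6.9 mg/L as Cl₂.
Cl₂ equivalent needed: 6.9 mg/L × 2,160,000 L = 14,900,000 mg = 14,900 g.
Product at 88.3% available chlorine: 14,900 / 0.883 = 16,880 g.

16.9 kg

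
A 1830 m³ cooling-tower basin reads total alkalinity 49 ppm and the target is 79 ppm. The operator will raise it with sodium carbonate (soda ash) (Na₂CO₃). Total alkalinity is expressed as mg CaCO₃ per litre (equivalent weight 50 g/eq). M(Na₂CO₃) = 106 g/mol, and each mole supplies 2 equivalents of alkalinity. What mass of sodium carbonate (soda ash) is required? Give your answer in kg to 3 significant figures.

58.2 kg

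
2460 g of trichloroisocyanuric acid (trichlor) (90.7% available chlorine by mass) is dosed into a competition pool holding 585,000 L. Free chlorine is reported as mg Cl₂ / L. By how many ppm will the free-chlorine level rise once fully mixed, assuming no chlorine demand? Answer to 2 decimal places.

3.81 ppm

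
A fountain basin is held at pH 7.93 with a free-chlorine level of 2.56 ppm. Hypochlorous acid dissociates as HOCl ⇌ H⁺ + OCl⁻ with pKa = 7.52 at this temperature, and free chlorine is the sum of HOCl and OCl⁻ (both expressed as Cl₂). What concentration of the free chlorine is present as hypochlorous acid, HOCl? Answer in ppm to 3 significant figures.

[OCl⁻]/[HOCl] = 10^(pH − pKa) = 10^(7.93 − 7.52) = 10^0.41 = 2.57.
Fraction as HOCl = 1 / (1 + 2.57) = 0.2801.
HOCl = 0.2801 × 2.56 ppm = 0.717 ppm.

0.717 ppm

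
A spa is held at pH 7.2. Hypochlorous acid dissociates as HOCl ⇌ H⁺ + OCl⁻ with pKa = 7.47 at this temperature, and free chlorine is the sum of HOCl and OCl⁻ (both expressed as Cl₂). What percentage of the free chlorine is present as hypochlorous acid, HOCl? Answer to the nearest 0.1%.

65.1%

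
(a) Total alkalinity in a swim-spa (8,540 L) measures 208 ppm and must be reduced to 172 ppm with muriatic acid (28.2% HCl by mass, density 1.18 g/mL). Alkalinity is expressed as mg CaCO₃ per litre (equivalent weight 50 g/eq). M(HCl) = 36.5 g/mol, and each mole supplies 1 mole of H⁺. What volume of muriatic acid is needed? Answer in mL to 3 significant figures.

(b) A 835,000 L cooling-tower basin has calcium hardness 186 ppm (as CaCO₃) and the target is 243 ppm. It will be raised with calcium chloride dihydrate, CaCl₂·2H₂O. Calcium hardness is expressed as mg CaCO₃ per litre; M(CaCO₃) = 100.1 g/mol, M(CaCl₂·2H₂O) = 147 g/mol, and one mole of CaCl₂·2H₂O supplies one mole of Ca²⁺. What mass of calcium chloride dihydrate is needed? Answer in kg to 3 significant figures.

(a) Alkalinity to neutralize: (208 − 172) = 36 mg/L as CaCO₃ × 8,540 L = 307.4 g as CaCO₃.
(a) Equivalents of H⁺ required: 307.4 ÷ 50 g/eq = 6.149 eq = 6.149 mol HCl.
(a) Mass of HCl: 6.149 × 36.5 = 224.4 g.
(a) Mass of 28.2% solution: 224.4 / 0.282 = 795.9 g.
(a) Volume: 795.9 g ÷ 1.18 g/mL = 674.5 mL.

(b) Hardness to add: (243 − 186) = 57 mg/L as CaCO₃ × 835,000 L = 47,600 g as CaCO₃.
(b) Moles of Ca²⁺ (1 mol Ca²⁺ ≡ 1 mol CaCO₃): 47,600 / 100.1 g/mol = 475.5 mol.
(b) Mass of CaCl₂·2H₂O: 475.5 × 147 = 69,890 g.

(a) 674 mL; (b) 69.9 kg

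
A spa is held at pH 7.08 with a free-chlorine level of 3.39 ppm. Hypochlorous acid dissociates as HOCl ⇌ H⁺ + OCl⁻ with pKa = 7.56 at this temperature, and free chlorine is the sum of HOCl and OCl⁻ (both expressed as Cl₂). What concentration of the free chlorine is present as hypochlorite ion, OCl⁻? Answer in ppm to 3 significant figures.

0.843 ppm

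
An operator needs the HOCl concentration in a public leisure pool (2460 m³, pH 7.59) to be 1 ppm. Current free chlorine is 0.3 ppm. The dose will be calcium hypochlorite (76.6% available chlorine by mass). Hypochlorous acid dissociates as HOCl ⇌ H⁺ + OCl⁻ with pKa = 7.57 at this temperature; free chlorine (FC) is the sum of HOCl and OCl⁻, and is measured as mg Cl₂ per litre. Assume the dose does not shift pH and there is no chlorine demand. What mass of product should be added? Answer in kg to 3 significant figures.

5.61 kg

Volume: 2460 m³ = 2,460,000 L.
[OCl⁻]/[HOCl] = 10^(pH − pKa) = 10^(7.59 − 7.57) = 1.047; fraction as HOCl = 1/(1 + 1.047) = 0.4885.
Free chlorine required for 1 ppm HOCl: 1 / 0.4885 = 2.047 ppm.
FC to add: 2.047 − 0.3 = 1.747 mg/L as Cl₂.
Cl₂ equivalent: 1.747 mg/L × 2,460,000 L = 4298 g.
Product at 76.6% available Cl: 4298 / 0.766 = 5611 g.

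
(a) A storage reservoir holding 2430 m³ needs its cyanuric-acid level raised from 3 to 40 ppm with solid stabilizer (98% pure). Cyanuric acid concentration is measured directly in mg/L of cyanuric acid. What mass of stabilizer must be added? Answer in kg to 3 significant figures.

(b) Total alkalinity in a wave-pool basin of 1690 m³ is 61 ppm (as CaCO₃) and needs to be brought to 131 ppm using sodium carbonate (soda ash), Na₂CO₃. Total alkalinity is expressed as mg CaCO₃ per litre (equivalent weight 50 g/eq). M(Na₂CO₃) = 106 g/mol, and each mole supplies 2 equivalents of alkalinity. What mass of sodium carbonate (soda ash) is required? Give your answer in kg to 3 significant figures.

(a) Volume: 2430 m³ = 2,430,000 L.
(a) CYA to add: (40 − 3) = 37 mg/L × 2,430,000 L = 89,910 g cyanuric acid.
(a) At 98% purity: 89,910 / 0.98 = 91,740 g product.

(b) Volume: 1690 m³ = 1,690,000 L.
(b) Alkalinity to add: (131 − 61) = 70 mg/L as CaCO₃ × 1,690,000 L = 118,300 g as CaCO₃.
(b) Equivalents: 118,300 g ÷ 50 g/eq = 2366 eq.
(b) Each mole of Na₂CO₃ supplies 2 eq, so 2366 / 2 = 1183 mol.
(b) Mass: 1183 mol × 106 g/mol = 125,400 g.

(a) 91.7 kg; (b) 125 kg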